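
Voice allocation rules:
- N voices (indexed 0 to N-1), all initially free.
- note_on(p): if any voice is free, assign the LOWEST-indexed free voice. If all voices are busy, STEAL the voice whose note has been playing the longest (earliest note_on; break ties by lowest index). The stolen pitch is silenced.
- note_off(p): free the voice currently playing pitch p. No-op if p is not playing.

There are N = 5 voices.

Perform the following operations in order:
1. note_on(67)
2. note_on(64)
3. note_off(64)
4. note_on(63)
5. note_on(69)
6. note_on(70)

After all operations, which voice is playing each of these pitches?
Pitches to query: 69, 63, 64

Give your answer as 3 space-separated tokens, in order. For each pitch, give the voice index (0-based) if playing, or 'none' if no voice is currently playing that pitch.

Answer: 2 1 none

Derivation:
Op 1: note_on(67): voice 0 is free -> assigned | voices=[67 - - - -]
Op 2: note_on(64): voice 1 is free -> assigned | voices=[67 64 - - -]
Op 3: note_off(64): free voice 1 | voices=[67 - - - -]
Op 4: note_on(63): voice 1 is free -> assigned | voices=[67 63 - - -]
Op 5: note_on(69): voice 2 is free -> assigned | voices=[67 63 69 - -]
Op 6: note_on(70): voice 3 is free -> assigned | voices=[67 63 69 70 -]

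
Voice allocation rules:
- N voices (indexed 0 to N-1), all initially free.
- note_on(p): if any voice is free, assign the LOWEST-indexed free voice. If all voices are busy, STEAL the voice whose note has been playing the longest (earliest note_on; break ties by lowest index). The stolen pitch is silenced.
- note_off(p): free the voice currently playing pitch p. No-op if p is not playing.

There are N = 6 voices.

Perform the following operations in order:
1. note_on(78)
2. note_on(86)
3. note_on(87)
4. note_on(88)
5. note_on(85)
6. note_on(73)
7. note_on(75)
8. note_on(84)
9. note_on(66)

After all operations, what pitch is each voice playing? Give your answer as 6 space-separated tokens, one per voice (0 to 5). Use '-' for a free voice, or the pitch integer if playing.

Op 1: note_on(78): voice 0 is free -> assigned | voices=[78 - - - - -]
Op 2: note_on(86): voice 1 is free -> assigned | voices=[78 86 - - - -]
Op 3: note_on(87): voice 2 is free -> assigned | voices=[78 86 87 - - -]
Op 4: note_on(88): voice 3 is free -> assigned | voices=[78 86 87 88 - -]
Op 5: note_on(85): voice 4 is free -> assigned | voices=[78 86 87 88 85 -]
Op 6: note_on(73): voice 5 is free -> assigned | voices=[78 86 87 88 85 73]
Op 7: note_on(75): all voices busy, STEAL voice 0 (pitch 78, oldest) -> assign | voices=[75 86 87 88 85 73]
Op 8: note_on(84): all voices busy, STEAL voice 1 (pitch 86, oldest) -> assign | voices=[75 84 87 88 85 73]
Op 9: note_on(66): all voices busy, STEAL voice 2 (pitch 87, oldest) -> assign | voices=[75 84 66 88 85 73]

Answer: 75 84 66 88 85 73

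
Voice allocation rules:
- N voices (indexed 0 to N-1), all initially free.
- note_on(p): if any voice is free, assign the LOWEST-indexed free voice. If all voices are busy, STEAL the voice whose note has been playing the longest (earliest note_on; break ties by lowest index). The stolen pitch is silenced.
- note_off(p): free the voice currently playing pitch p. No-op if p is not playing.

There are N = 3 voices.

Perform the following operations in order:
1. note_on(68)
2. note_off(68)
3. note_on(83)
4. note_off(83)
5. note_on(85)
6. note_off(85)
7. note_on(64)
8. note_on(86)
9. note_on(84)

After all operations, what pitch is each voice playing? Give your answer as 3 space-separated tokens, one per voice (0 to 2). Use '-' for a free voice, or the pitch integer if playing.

Answer: 64 86 84

Derivation:
Op 1: note_on(68): voice 0 is free -> assigned | voices=[68 - -]
Op 2: note_off(68): free voice 0 | voices=[- - -]
Op 3: note_on(83): voice 0 is free -> assigned | voices=[83 - -]
Op 4: note_off(83): free voice 0 | voices=[- - -]
Op 5: note_on(85): voice 0 is free -> assigned | voices=[85 - -]
Op 6: note_off(85): free voice 0 | voices=[- - -]
Op 7: note_on(64): voice 0 is free -> assigned | voices=[64 - -]
Op 8: note_on(86): voice 1 is free -> assigned | voices=[64 86 -]
Op 9: note_on(84): voice 2 is free -> assigned | voices=[64 86 84]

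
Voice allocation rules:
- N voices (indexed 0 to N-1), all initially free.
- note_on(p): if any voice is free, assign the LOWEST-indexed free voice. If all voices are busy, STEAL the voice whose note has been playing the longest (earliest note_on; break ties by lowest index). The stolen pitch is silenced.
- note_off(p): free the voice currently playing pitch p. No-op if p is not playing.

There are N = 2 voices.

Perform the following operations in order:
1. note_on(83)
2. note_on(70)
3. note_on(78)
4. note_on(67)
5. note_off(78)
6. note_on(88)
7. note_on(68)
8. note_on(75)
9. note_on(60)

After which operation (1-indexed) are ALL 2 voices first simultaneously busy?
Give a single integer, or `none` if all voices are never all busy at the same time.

Op 1: note_on(83): voice 0 is free -> assigned | voices=[83 -]
Op 2: note_on(70): voice 1 is free -> assigned | voices=[83 70]
Op 3: note_on(78): all voices busy, STEAL voice 0 (pitch 83, oldest) -> assign | voices=[78 70]
Op 4: note_on(67): all voices busy, STEAL voice 1 (pitch 70, oldest) -> assign | voices=[78 67]
Op 5: note_off(78): free voice 0 | voices=[- 67]
Op 6: note_on(88): voice 0 is free -> assigned | voices=[88 67]
Op 7: note_on(68): all voices busy, STEAL voice 1 (pitch 67, oldest) -> assign | voices=[88 68]
Op 8: note_on(75): all voices busy, STEAL voice 0 (pitch 88, oldest) -> assign | voices=[75 68]
Op 9: note_on(60): all voices busy, STEAL voice 1 (pitch 68, oldest) -> assign | voices=[75 60]

Answer: 2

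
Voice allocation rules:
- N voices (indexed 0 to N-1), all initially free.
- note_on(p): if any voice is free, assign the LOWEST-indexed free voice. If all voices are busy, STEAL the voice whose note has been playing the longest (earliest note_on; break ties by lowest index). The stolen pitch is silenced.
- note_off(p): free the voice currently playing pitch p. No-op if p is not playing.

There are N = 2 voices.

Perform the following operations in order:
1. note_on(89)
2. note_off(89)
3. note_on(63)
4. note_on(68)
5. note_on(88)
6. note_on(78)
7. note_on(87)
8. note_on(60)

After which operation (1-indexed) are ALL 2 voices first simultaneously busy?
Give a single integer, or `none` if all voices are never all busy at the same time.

Answer: 4

Derivation:
Op 1: note_on(89): voice 0 is free -> assigned | voices=[89 -]
Op 2: note_off(89): free voice 0 | voices=[- -]
Op 3: note_on(63): voice 0 is free -> assigned | voices=[63 -]
Op 4: note_on(68): voice 1 is free -> assigned | voices=[63 68]
Op 5: note_on(88): all voices busy, STEAL voice 0 (pitch 63, oldest) -> assign | voices=[88 68]
Op 6: note_on(78): all voices busy, STEAL voice 1 (pitch 68, oldest) -> assign | voices=[88 78]
Op 7: note_on(87): all voices busy, STEAL voice 0 (pitch 88, oldest) -> assign | voices=[87 78]
Op 8: note_on(60): all voices busy, STEAL voice 1 (pitch 78, oldest) -> assign | voices=[87 60]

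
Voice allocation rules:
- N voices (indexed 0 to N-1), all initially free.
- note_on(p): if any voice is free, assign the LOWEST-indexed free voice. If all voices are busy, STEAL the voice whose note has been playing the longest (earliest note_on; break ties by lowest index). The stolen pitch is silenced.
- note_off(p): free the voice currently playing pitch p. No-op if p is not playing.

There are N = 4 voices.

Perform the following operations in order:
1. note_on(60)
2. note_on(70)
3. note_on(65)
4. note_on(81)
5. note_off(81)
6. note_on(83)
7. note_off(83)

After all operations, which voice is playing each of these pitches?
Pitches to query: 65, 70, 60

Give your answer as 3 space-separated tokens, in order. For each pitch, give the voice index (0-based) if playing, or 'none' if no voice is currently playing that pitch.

Op 1: note_on(60): voice 0 is free -> assigned | voices=[60 - - -]
Op 2: note_on(70): voice 1 is free -> assigned | voices=[60 70 - -]
Op 3: note_on(65): voice 2 is free -> assigned | voices=[60 70 65 -]
Op 4: note_on(81): voice 3 is free -> assigned | voices=[60 70 65 81]
Op 5: note_off(81): free voice 3 | voices=[60 70 65 -]
Op 6: note_on(83): voice 3 is free -> assigned | voices=[60 70 65 83]
Op 7: note_off(83): free voice 3 | voices=[60 70 65 -]

Answer: 2 1 0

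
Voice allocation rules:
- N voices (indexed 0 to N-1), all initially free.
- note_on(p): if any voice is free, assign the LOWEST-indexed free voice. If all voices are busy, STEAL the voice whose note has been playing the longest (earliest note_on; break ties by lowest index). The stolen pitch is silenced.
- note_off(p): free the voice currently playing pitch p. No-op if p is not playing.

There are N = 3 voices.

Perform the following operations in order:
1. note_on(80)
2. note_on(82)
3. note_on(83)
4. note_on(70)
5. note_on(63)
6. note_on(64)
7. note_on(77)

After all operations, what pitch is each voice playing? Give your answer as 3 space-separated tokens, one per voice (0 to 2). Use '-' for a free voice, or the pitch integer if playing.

Answer: 77 63 64

Derivation:
Op 1: note_on(80): voice 0 is free -> assigned | voices=[80 - -]
Op 2: note_on(82): voice 1 is free -> assigned | voices=[80 82 -]
Op 3: note_on(83): voice 2 is free -> assigned | voices=[80 82 83]
Op 4: note_on(70): all voices busy, STEAL voice 0 (pitch 80, oldest) -> assign | voices=[70 82 83]
Op 5: note_on(63): all voices busy, STEAL voice 1 (pitch 82, oldest) -> assign | voices=[70 63 83]
Op 6: note_on(64): all voices busy, STEAL voice 2 (pitch 83, oldest) -> assign | voices=[70 63 64]
Op 7: note_on(77): all voices busy, STEAL voice 0 (pitch 70, oldest) -> assign | voices=[77 63 64]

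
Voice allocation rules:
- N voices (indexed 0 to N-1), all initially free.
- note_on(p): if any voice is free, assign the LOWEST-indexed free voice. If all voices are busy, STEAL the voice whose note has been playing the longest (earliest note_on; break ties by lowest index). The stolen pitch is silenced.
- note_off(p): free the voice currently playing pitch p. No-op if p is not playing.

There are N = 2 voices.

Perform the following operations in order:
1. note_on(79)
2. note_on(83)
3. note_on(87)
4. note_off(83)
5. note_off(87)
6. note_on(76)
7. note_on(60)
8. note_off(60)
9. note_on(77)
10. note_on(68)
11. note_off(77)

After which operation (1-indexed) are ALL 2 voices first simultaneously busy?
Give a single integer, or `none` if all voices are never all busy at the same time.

Answer: 2

Derivation:
Op 1: note_on(79): voice 0 is free -> assigned | voices=[79 -]
Op 2: note_on(83): voice 1 is free -> assigned | voices=[79 83]
Op 3: note_on(87): all voices busy, STEAL voice 0 (pitch 79, oldest) -> assign | voices=[87 83]
Op 4: note_off(83): free voice 1 | voices=[87 -]
Op 5: note_off(87): free voice 0 | voices=[- -]
Op 6: note_on(76): voice 0 is free -> assigned | voices=[76 -]
Op 7: note_on(60): voice 1 is free -> assigned | voices=[76 60]
Op 8: note_off(60): free voice 1 | voices=[76 -]
Op 9: note_on(77): voice 1 is free -> assigned | voices=[76 77]
Op 10: note_on(68): all voices busy, STEAL voice 0 (pitch 76, oldest) -> assign | voices=[68 77]
Op 11: note_off(77): free voice 1 | voices=[68 -]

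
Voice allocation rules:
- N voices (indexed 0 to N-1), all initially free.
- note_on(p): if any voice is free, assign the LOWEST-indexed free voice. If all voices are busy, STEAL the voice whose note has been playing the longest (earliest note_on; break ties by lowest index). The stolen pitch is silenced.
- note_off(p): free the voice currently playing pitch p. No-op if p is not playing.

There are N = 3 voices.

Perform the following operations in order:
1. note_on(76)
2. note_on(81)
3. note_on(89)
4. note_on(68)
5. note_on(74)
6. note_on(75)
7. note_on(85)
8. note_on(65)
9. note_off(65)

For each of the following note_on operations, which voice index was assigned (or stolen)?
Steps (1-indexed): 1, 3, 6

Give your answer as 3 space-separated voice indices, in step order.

Op 1: note_on(76): voice 0 is free -> assigned | voices=[76 - -]
Op 2: note_on(81): voice 1 is free -> assigned | voices=[76 81 -]
Op 3: note_on(89): voice 2 is free -> assigned | voices=[76 81 89]
Op 4: note_on(68): all voices busy, STEAL voice 0 (pitch 76, oldest) -> assign | voices=[68 81 89]
Op 5: note_on(74): all voices busy, STEAL voice 1 (pitch 81, oldest) -> assign | voices=[68 74 89]
Op 6: note_on(75): all voices busy, STEAL voice 2 (pitch 89, oldest) -> assign | voices=[68 74 75]
Op 7: note_on(85): all voices busy, STEAL voice 0 (pitch 68, oldest) -> assign | voices=[85 74 75]
Op 8: note_on(65): all voices busy, STEAL voice 1 (pitch 74, oldest) -> assign | voices=[85 65 75]
Op 9: note_off(65): free voice 1 | voices=[85 - 75]

Answer: 0 2 2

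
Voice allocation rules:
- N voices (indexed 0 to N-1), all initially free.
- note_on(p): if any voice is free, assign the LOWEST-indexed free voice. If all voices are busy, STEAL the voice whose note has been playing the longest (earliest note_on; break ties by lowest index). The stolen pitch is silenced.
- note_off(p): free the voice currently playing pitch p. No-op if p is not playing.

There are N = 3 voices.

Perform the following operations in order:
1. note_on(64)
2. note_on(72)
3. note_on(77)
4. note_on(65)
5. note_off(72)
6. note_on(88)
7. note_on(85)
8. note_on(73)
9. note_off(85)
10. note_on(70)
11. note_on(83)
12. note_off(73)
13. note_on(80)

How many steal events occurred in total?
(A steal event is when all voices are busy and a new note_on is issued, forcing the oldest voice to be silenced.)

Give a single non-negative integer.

Answer: 4

Derivation:
Op 1: note_on(64): voice 0 is free -> assigned | voices=[64 - -]
Op 2: note_on(72): voice 1 is free -> assigned | voices=[64 72 -]
Op 3: note_on(77): voice 2 is free -> assigned | voices=[64 72 77]
Op 4: note_on(65): all voices busy, STEAL voice 0 (pitch 64, oldest) -> assign | voices=[65 72 77]
Op 5: note_off(72): free voice 1 | voices=[65 - 77]
Op 6: note_on(88): voice 1 is free -> assigned | voices=[65 88 77]
Op 7: note_on(85): all voices busy, STEAL voice 2 (pitch 77, oldest) -> assign | voices=[65 88 85]
Op 8: note_on(73): all voices busy, STEAL voice 0 (pitch 65, oldest) -> assign | voices=[73 88 85]
Op 9: note_off(85): free voice 2 | voices=[73 88 -]
Op 10: note_on(70): voice 2 is free -> assigned | voices=[73 88 70]
Op 11: note_on(83): all voices busy, STEAL voice 1 (pitch 88, oldest) -> assign | voices=[73 83 70]
Op 12: note_off(73): free voice 0 | voices=[- 83 70]
Op 13: note_on(80): voice 0 is free -> assigned | voices=[80 83 70]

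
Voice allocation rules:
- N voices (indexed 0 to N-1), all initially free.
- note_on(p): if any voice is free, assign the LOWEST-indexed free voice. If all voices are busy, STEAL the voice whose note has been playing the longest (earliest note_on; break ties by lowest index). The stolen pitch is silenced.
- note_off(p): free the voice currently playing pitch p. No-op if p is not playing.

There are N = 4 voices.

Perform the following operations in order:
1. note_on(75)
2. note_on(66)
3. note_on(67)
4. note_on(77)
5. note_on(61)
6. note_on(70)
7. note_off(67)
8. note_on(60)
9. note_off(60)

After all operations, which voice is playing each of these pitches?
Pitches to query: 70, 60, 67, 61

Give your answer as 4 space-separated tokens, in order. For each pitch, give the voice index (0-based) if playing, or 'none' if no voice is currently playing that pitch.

Op 1: note_on(75): voice 0 is free -> assigned | voices=[75 - - -]
Op 2: note_on(66): voice 1 is free -> assigned | voices=[75 66 - -]
Op 3: note_on(67): voice 2 is free -> assigned | voices=[75 66 67 -]
Op 4: note_on(77): voice 3 is free -> assigned | voices=[75 66 67 77]
Op 5: note_on(61): all voices busy, STEAL voice 0 (pitch 75, oldest) -> assign | voices=[61 66 67 77]
Op 6: note_on(70): all voices busy, STEAL voice 1 (pitch 66, oldest) -> assign | voices=[61 70 67 77]
Op 7: note_off(67): free voice 2 | voices=[61 70 - 77]
Op 8: note_on(60): voice 2 is free -> assigned | voices=[61 70 60 77]
Op 9: note_off(60): free voice 2 | voices=[61 70 - 77]

Answer: 1 none none 0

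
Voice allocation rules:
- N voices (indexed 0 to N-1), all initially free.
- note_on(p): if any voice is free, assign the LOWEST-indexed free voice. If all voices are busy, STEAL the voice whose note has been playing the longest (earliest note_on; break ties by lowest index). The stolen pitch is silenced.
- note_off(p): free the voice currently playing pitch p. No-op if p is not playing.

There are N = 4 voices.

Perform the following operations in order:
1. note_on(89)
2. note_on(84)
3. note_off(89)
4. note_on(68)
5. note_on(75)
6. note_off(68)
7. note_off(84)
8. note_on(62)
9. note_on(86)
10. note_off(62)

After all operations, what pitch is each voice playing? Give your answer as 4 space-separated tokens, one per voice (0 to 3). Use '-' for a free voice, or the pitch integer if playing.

Answer: - 86 75 -

Derivation:
Op 1: note_on(89): voice 0 is free -> assigned | voices=[89 - - -]
Op 2: note_on(84): voice 1 is free -> assigned | voices=[89 84 - -]
Op 3: note_off(89): free voice 0 | voices=[- 84 - -]
Op 4: note_on(68): voice 0 is free -> assigned | voices=[68 84 - -]
Op 5: note_on(75): voice 2 is free -> assigned | voices=[68 84 75 -]
Op 6: note_off(68): free voice 0 | voices=[- 84 75 -]
Op 7: note_off(84): free voice 1 | voices=[- - 75 -]
Op 8: note_on(62): voice 0 is free -> assigned | voices=[62 - 75 -]
Op 9: note_on(86): voice 1 is free -> assigned | voices=[62 86 75 -]
Op 10: note_off(62): free voice 0 | voices=[- 86 75 -]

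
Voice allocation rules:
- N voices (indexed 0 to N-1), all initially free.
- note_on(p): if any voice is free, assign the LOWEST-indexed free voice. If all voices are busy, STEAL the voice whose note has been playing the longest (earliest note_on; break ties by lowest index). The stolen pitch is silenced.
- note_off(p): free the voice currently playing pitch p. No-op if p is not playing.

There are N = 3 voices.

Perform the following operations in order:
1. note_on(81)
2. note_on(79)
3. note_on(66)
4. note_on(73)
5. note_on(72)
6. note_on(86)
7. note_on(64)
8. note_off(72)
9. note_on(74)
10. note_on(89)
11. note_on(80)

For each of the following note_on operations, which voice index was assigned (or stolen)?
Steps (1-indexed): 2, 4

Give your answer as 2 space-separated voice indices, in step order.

Op 1: note_on(81): voice 0 is free -> assigned | voices=[81 - -]
Op 2: note_on(79): voice 1 is free -> assigned | voices=[81 79 -]
Op 3: note_on(66): voice 2 is free -> assigned | voices=[81 79 66]
Op 4: note_on(73): all voices busy, STEAL voice 0 (pitch 81, oldest) -> assign | voices=[73 79 66]
Op 5: note_on(72): all voices busy, STEAL voice 1 (pitch 79, oldest) -> assign | voices=[73 72 66]
Op 6: note_on(86): all voices busy, STEAL voice 2 (pitch 66, oldest) -> assign | voices=[73 72 86]
Op 7: note_on(64): all voices busy, STEAL voice 0 (pitch 73, oldest) -> assign | voices=[64 72 86]
Op 8: note_off(72): free voice 1 | voices=[64 - 86]
Op 9: note_on(74): voice 1 is free -> assigned | voices=[64 74 86]
Op 10: note_on(89): all voices busy, STEAL voice 2 (pitch 86, oldest) -> assign | voices=[64 74 89]
Op 11: note_on(80): all voices busy, STEAL voice 0 (pitch 64, oldest) -> assign | voices=[80 74 89]

Answer: 1 0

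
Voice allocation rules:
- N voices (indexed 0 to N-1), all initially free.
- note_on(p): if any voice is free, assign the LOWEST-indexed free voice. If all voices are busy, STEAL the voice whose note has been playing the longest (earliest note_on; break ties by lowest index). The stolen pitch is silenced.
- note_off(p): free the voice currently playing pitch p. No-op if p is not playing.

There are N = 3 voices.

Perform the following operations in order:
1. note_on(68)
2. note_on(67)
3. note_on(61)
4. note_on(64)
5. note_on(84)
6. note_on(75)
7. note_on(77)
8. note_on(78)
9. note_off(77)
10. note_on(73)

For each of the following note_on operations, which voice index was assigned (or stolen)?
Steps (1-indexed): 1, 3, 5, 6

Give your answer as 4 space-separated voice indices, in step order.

Answer: 0 2 1 2

Derivation:
Op 1: note_on(68): voice 0 is free -> assigned | voices=[68 - -]
Op 2: note_on(67): voice 1 is free -> assigned | voices=[68 67 -]
Op 3: note_on(61): voice 2 is free -> assigned | voices=[68 67 61]
Op 4: note_on(64): all voices busy, STEAL voice 0 (pitch 68, oldest) -> assign | voices=[64 67 61]
Op 5: note_on(84): all voices busy, STEAL voice 1 (pitch 67, oldest) -> assign | voices=[64 84 61]
Op 6: note_on(75): all voices busy, STEAL voice 2 (pitch 61, oldest) -> assign | voices=[64 84 75]
Op 7: note_on(77): all voices busy, STEAL voice 0 (pitch 64, oldest) -> assign | voices=[77 84 75]
Op 8: note_on(78): all voices busy, STEAL voice 1 (pitch 84, oldest) -> assign | voices=[77 78 75]
Op 9: note_off(77): free voice 0 | voices=[- 78 75]
Op 10: note_on(73): voice 0 is free -> assigned | voices=[73 78 75]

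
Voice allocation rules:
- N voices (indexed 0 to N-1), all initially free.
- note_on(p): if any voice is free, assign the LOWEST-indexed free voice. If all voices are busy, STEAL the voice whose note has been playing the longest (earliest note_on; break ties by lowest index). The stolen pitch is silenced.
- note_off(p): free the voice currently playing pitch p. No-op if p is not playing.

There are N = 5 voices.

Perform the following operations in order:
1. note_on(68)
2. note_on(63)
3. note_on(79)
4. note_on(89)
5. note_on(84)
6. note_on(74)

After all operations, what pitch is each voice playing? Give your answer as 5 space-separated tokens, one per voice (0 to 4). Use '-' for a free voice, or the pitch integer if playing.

Answer: 74 63 79 89 84

Derivation:
Op 1: note_on(68): voice 0 is free -> assigned | voices=[68 - - - -]
Op 2: note_on(63): voice 1 is free -> assigned | voices=[68 63 - - -]
Op 3: note_on(79): voice 2 is free -> assigned | voices=[68 63 79 - -]
Op 4: note_on(89): voice 3 is free -> assigned | voices=[68 63 79 89 -]
Op 5: note_on(84): voice 4 is free -> assigned | voices=[68 63 79 89 84]
Op 6: note_on(74): all voices busy, STEAL voice 0 (pitch 68, oldest) -> assign | voices=[74 63 79 89 84]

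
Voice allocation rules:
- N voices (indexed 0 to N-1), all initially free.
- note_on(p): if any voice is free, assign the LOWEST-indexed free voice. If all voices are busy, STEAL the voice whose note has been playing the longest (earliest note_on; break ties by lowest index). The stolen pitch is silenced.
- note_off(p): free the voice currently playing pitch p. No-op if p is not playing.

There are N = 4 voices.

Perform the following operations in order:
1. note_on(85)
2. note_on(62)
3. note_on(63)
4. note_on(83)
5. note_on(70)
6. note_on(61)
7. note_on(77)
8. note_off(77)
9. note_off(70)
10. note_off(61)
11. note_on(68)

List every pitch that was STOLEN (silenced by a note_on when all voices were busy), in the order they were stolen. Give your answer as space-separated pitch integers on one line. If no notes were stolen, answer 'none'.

Answer: 85 62 63

Derivation:
Op 1: note_on(85): voice 0 is free -> assigned | voices=[85 - - -]
Op 2: note_on(62): voice 1 is free -> assigned | voices=[85 62 - -]
Op 3: note_on(63): voice 2 is free -> assigned | voices=[85 62 63 -]
Op 4: note_on(83): voice 3 is free -> assigned | voices=[85 62 63 83]
Op 5: note_on(70): all voices busy, STEAL voice 0 (pitch 85, oldest) -> assign | voices=[70 62 63 83]
Op 6: note_on(61): all voices busy, STEAL voice 1 (pitch 62, oldest) -> assign | voices=[70 61 63 83]
Op 7: note_on(77): all voices busy, STEAL voice 2 (pitch 63, oldest) -> assign | voices=[70 61 77 83]
Op 8: note_off(77): free voice 2 | voices=[70 61 - 83]
Op 9: note_off(70): free voice 0 | voices=[- 61 - 83]
Op 10: note_off(61): free voice 1 | voices=[- - - 83]
Op 11: note_on(68): voice 0 is free -> assigned | voices=[68 - - 83]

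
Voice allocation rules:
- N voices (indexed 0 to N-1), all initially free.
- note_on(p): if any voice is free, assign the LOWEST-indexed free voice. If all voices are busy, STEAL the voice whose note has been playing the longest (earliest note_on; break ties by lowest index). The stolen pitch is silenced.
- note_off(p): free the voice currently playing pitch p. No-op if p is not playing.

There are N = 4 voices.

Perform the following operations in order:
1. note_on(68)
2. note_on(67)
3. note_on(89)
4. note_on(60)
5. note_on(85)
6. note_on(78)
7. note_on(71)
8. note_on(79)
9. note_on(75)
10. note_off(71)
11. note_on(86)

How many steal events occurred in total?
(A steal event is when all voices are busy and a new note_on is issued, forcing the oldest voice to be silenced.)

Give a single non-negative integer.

Op 1: note_on(68): voice 0 is free -> assigned | voices=[68 - - -]
Op 2: note_on(67): voice 1 is free -> assigned | voices=[68 67 - -]
Op 3: note_on(89): voice 2 is free -> assigned | voices=[68 67 89 -]
Op 4: note_on(60): voice 3 is free -> assigned | voices=[68 67 89 60]
Op 5: note_on(85): all voices busy, STEAL voice 0 (pitch 68, oldest) -> assign | voices=[85 67 89 60]
Op 6: note_on(78): all voices busy, STEAL voice 1 (pitch 67, oldest) -> assign | voices=[85 78 89 60]
Op 7: note_on(71): all voices busy, STEAL voice 2 (pitch 89, oldest) -> assign | voices=[85 78 71 60]
Op 8: note_on(79): all voices busy, STEAL voice 3 (pitch 60, oldest) -> assign | voices=[85 78 71 79]
Op 9: note_on(75): all voices busy, STEAL voice 0 (pitch 85, oldest) -> assign | voices=[75 78 71 79]
Op 10: note_off(71): free voice 2 | voices=[75 78 - 79]
Op 11: note_on(86): voice 2 is free -> assigned | voices=[75 78 86 79]

Answer: 5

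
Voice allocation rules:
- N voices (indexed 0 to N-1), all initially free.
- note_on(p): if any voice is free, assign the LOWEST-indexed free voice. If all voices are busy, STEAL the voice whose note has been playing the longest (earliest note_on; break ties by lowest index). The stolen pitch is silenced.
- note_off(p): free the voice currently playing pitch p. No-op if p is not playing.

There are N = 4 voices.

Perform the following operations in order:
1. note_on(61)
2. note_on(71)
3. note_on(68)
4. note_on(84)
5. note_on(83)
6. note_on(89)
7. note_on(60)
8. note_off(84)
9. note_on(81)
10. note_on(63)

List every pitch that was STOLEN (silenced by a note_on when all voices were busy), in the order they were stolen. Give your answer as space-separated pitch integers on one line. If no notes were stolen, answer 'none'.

Op 1: note_on(61): voice 0 is free -> assigned | voices=[61 - - -]
Op 2: note_on(71): voice 1 is free -> assigned | voices=[61 71 - -]
Op 3: note_on(68): voice 2 is free -> assigned | voices=[61 71 68 -]
Op 4: note_on(84): voice 3 is free -> assigned | voices=[61 71 68 84]
Op 5: note_on(83): all voices busy, STEAL voice 0 (pitch 61, oldest) -> assign | voices=[83 71 68 84]
Op 6: note_on(89): all voices busy, STEAL voice 1 (pitch 71, oldest) -> assign | voices=[83 89 68 84]
Op 7: note_on(60): all voices busy, STEAL voice 2 (pitch 68, oldest) -> assign | voices=[83 89 60 84]
Op 8: note_off(84): free voice 3 | voices=[83 89 60 -]
Op 9: note_on(81): voice 3 is free -> assigned | voices=[83 89 60 81]
Op 10: note_on(63): all voices busy, STEAL voice 0 (pitch 83, oldest) -> assign | voices=[63 89 60 81]

Answer: 61 71 68 83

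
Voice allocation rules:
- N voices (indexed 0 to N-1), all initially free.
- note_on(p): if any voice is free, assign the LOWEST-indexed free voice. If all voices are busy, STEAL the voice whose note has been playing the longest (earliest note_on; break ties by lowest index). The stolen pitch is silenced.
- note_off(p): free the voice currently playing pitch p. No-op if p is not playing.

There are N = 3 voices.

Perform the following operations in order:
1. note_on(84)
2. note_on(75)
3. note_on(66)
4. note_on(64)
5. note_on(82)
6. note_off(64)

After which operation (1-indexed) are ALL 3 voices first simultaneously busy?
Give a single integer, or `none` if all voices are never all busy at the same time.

Op 1: note_on(84): voice 0 is free -> assigned | voices=[84 - -]
Op 2: note_on(75): voice 1 is free -> assigned | voices=[84 75 -]
Op 3: note_on(66): voice 2 is free -> assigned | voices=[84 75 66]
Op 4: note_on(64): all voices busy, STEAL voice 0 (pitch 84, oldest) -> assign | voices=[64 75 66]
Op 5: note_on(82): all voices busy, STEAL voice 1 (pitch 75, oldest) -> assign | voices=[64 82 66]
Op 6: note_off(64): free voice 0 | voices=[- 82 66]

Answer: 3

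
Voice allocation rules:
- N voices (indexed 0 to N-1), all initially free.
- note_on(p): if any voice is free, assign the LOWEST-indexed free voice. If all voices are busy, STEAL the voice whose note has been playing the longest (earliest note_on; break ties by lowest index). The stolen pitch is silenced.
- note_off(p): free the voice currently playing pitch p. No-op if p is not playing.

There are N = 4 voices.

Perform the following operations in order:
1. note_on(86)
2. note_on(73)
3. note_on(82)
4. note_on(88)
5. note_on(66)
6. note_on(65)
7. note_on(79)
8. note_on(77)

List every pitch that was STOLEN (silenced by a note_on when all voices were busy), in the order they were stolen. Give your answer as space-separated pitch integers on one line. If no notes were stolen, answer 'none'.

Op 1: note_on(86): voice 0 is free -> assigned | voices=[86 - - -]
Op 2: note_on(73): voice 1 is free -> assigned | voices=[86 73 - -]
Op 3: note_on(82): voice 2 is free -> assigned | voices=[86 73 82 -]
Op 4: note_on(88): voice 3 is free -> assigned | voices=[86 73 82 88]
Op 5: note_on(66): all voices busy, STEAL voice 0 (pitch 86, oldest) -> assign | voices=[66 73 82 88]
Op 6: note_on(65): all voices busy, STEAL voice 1 (pitch 73, oldest) -> assign | voices=[66 65 82 88]
Op 7: note_on(79): all voices busy, STEAL voice 2 (pitch 82, oldest) -> assign | voices=[66 65 79 88]
Op 8: note_on(77): all voices busy, STEAL voice 3 (pitch 88, oldest) -> assign | voices=[66 65 79 77]

Answer: 86 73 82 88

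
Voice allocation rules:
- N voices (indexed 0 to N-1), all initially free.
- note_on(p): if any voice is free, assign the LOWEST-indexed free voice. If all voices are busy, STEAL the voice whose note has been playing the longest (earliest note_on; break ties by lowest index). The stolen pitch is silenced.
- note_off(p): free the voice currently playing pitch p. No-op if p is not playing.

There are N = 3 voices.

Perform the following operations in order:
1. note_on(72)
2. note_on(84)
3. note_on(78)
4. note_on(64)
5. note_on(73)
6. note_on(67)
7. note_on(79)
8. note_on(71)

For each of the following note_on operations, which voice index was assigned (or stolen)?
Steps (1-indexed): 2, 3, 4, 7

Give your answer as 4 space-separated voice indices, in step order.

Op 1: note_on(72): voice 0 is free -> assigned | voices=[72 - -]
Op 2: note_on(84): voice 1 is free -> assigned | voices=[72 84 -]
Op 3: note_on(78): voice 2 is free -> assigned | voices=[72 84 78]
Op 4: note_on(64): all voices busy, STEAL voice 0 (pitch 72, oldest) -> assign | voices=[64 84 78]
Op 5: note_on(73): all voices busy, STEAL voice 1 (pitch 84, oldest) -> assign | voices=[64 73 78]
Op 6: note_on(67): all voices busy, STEAL voice 2 (pitch 78, oldest) -> assign | voices=[64 73 67]
Op 7: note_on(79): all voices busy, STEAL voice 0 (pitch 64, oldest) -> assign | voices=[79 73 67]
Op 8: note_on(71): all voices busy, STEAL voice 1 (pitch 73, oldest) -> assign | voices=[79 71 67]

Answer: 1 2 0 0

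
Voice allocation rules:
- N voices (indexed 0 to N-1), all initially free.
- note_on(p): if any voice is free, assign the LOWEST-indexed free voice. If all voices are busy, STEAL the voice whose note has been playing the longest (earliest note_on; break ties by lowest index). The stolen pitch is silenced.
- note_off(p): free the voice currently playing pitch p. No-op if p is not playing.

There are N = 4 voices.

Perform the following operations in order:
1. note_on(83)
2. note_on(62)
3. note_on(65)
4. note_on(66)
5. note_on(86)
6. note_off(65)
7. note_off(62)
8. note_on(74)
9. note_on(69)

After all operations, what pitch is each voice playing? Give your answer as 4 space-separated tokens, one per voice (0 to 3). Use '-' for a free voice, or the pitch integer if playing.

Answer: 86 74 69 66

Derivation:
Op 1: note_on(83): voice 0 is free -> assigned | voices=[83 - - -]
Op 2: note_on(62): voice 1 is free -> assigned | voices=[83 62 - -]
Op 3: note_on(65): voice 2 is free -> assigned | voices=[83 62 65 -]
Op 4: note_on(66): voice 3 is free -> assigned | voices=[83 62 65 66]
Op 5: note_on(86): all voices busy, STEAL voice 0 (pitch 83, oldest) -> assign | voices=[86 62 65 66]
Op 6: note_off(65): free voice 2 | voices=[86 62 - 66]
Op 7: note_off(62): free voice 1 | voices=[86 - - 66]
Op 8: note_on(74): voice 1 is free -> assigned | voices=[86 74 - 66]
Op 9: note_on(69): voice 2 is free -> assigned | voices=[86 74 69 66]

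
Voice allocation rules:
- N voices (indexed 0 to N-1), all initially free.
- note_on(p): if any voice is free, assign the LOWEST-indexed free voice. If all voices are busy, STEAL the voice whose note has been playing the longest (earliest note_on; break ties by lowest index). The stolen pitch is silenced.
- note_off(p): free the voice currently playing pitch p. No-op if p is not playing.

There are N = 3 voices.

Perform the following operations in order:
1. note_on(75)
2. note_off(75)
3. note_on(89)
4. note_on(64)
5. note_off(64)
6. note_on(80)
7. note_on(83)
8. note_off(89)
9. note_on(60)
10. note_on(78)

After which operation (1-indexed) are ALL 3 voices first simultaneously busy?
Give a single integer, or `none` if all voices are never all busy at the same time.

Answer: 7

Derivation:
Op 1: note_on(75): voice 0 is free -> assigned | voices=[75 - -]
Op 2: note_off(75): free voice 0 | voices=[- - -]
Op 3: note_on(89): voice 0 is free -> assigned | voices=[89 - -]
Op 4: note_on(64): voice 1 is free -> assigned | voices=[89 64 -]
Op 5: note_off(64): free voice 1 | voices=[89 - -]
Op 6: note_on(80): voice 1 is free -> assigned | voices=[89 80 -]
Op 7: note_on(83): voice 2 is free -> assigned | voices=[89 80 83]
Op 8: note_off(89): free voice 0 | voices=[- 80 83]
Op 9: note_on(60): voice 0 is free -> assigned | voices=[60 80 83]
Op 10: note_on(78): all voices busy, STEAL voice 1 (pitch 80, oldest) -> assign | voices=[60 78 83]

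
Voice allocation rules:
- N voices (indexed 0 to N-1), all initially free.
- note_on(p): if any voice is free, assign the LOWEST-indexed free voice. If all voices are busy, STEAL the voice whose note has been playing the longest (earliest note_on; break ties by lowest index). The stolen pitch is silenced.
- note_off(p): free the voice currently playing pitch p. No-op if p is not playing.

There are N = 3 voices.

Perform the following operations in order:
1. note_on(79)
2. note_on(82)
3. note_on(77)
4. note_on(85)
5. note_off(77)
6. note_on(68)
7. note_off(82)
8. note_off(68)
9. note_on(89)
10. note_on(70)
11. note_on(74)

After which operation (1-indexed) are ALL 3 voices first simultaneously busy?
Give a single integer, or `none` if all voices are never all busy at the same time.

Answer: 3

Derivation:
Op 1: note_on(79): voice 0 is free -> assigned | voices=[79 - -]
Op 2: note_on(82): voice 1 is free -> assigned | voices=[79 82 -]
Op 3: note_on(77): voice 2 is free -> assigned | voices=[79 82 77]
Op 4: note_on(85): all voices busy, STEAL voice 0 (pitch 79, oldest) -> assign | voices=[85 82 77]
Op 5: note_off(77): free voice 2 | voices=[85 82 -]
Op 6: note_on(68): voice 2 is free -> assigned | voices=[85 82 68]
Op 7: note_off(82): free voice 1 | voices=[85 - 68]
Op 8: note_off(68): free voice 2 | voices=[85 - -]
Op 9: note_on(89): voice 1 is free -> assigned | voices=[85 89 -]
Op 10: note_on(70): voice 2 is free -> assigned | voices=[85 89 70]
Op 11: note_on(74): all voices busy, STEAL voice 0 (pitch 85, oldest) -> assign | voices=[74 89 70]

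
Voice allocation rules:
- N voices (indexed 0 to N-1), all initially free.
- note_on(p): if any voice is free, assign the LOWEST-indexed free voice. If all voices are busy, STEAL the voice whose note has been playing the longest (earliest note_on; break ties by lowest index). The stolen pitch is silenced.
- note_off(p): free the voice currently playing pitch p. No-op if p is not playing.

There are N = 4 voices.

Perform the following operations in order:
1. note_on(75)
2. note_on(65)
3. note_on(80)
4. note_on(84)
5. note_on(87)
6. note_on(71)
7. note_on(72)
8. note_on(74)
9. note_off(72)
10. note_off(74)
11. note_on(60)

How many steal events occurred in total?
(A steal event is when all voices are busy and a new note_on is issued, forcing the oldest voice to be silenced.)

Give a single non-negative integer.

Answer: 4

Derivation:
Op 1: note_on(75): voice 0 is free -> assigned | voices=[75 - - -]
Op 2: note_on(65): voice 1 is free -> assigned | voices=[75 65 - -]
Op 3: note_on(80): voice 2 is free -> assigned | voices=[75 65 80 -]
Op 4: note_on(84): voice 3 is free -> assigned | voices=[75 65 80 84]
Op 5: note_on(87): all voices busy, STEAL voice 0 (pitch 75, oldest) -> assign | voices=[87 65 80 84]
Op 6: note_on(71): all voices busy, STEAL voice 1 (pitch 65, oldest) -> assign | voices=[87 71 80 84]
Op 7: note_on(72): all voices busy, STEAL voice 2 (pitch 80, oldest) -> assign | voices=[87 71 72 84]
Op 8: note_on(74): all voices busy, STEAL voice 3 (pitch 84, oldest) -> assign | voices=[87 71 72 74]
Op 9: note_off(72): free voice 2 | voices=[87 71 - 74]
Op 10: note_off(74): free voice 3 | voices=[87 71 - -]
Op 11: note_on(60): voice 2 is free -> assigned | voices=[87 71 60 -]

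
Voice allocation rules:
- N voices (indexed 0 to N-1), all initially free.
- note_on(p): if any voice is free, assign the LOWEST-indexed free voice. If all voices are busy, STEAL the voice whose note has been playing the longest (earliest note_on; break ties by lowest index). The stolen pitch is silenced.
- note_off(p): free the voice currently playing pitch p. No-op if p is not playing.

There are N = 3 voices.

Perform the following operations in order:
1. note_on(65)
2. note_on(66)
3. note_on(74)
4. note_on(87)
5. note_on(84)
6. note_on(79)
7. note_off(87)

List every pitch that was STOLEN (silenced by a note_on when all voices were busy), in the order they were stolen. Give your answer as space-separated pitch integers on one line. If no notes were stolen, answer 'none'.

Op 1: note_on(65): voice 0 is free -> assigned | voices=[65 - -]
Op 2: note_on(66): voice 1 is free -> assigned | voices=[65 66 -]
Op 3: note_on(74): voice 2 is free -> assigned | voices=[65 66 74]
Op 4: note_on(87): all voices busy, STEAL voice 0 (pitch 65, oldest) -> assign | voices=[87 66 74]
Op 5: note_on(84): all voices busy, STEAL voice 1 (pitch 66, oldest) -> assign | voices=[87 84 74]
Op 6: note_on(79): all voices busy, STEAL voice 2 (pitch 74, oldest) -> assign | voices=[87 84 79]
Op 7: note_off(87): free voice 0 | voices=[- 84 79]

Answer: 65 66 74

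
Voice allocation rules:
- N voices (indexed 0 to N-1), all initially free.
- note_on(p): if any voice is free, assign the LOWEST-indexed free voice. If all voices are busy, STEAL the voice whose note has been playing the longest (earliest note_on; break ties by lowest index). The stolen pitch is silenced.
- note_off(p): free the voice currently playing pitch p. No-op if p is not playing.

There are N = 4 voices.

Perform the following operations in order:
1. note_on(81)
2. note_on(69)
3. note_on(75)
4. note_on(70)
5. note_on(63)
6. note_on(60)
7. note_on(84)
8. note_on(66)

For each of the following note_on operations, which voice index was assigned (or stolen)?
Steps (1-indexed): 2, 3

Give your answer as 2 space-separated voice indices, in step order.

Op 1: note_on(81): voice 0 is free -> assigned | voices=[81 - - -]
Op 2: note_on(69): voice 1 is free -> assigned | voices=[81 69 - -]
Op 3: note_on(75): voice 2 is free -> assigned | voices=[81 69 75 -]
Op 4: note_on(70): voice 3 is free -> assigned | voices=[81 69 75 70]
Op 5: note_on(63): all voices busy, STEAL voice 0 (pitch 81, oldest) -> assign | voices=[63 69 75 70]
Op 6: note_on(60): all voices busy, STEAL voice 1 (pitch 69, oldest) -> assign | voices=[63 60 75 70]
Op 7: note_on(84): all voices busy, STEAL voice 2 (pitch 75, oldest) -> assign | voices=[63 60 84 70]
Op 8: note_on(66): all voices busy, STEAL voice 3 (pitch 70, oldest) -> assign | voices=[63 60 84 66]

Answer: 1 2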